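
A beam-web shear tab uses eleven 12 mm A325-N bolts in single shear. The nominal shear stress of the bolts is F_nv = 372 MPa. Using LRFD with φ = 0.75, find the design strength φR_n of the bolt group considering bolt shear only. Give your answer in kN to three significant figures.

A_b = π × 12² / 4 = 113.1 mm².
R_n = F_nv · A_b · n · n_s = 372 × 113.1 × 11 × 1 / 1000 = 462.8 kN.
Design strength φR_n = 0.75 × 462.8 = 347 kN.

347 kN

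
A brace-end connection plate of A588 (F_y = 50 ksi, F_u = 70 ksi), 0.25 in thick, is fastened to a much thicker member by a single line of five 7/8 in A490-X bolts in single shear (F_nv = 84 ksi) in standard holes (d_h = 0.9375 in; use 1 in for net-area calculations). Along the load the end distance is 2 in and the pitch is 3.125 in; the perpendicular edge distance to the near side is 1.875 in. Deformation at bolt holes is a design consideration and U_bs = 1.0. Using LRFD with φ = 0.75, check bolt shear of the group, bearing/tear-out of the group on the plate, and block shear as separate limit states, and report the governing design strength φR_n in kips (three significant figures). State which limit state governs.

96.8 kips (block shear governs)

Bolt shear: A_b = π·0.875²/4 = 0.6013 in²; R_n = 84 × 0.6013 × 5 × 1 = 252.6 kips → 0.75 × 252.6 = 189 kips.
Bearing: edge l_c = 1.531, r_n = 32.16 kips; interior l_c = 2.188, r_n = 36.75 kips; R_n = 32.16 + 4·36.75 = 179.2 kips → 134 kips.
Block shear: A_gv = 3.625, A_nv = 2.5, A_nt = 0.3438 in²; R_n = min(0.6F_uA_nv, 0.6F_yA_gv) + U_bs·F_u·A_nt = 129.1 kips → 96.8 kips.
Block shear governs: 96.8 kips.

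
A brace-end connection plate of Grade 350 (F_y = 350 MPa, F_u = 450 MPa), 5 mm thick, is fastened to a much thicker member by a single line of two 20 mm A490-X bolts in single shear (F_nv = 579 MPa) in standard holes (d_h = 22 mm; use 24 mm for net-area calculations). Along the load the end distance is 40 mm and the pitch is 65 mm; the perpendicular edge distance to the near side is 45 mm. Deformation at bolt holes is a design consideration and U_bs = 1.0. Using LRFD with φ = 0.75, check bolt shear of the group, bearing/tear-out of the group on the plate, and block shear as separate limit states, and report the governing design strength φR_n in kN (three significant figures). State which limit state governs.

Bolt shear: A_b = π·20²/4 = 314.2 mm²; R_n = 579 × 314.2 × 2 × 1 / 1000 = 363.8 kN → 0.75 × 363.8 = 273 kN.
Bearing: edge l_c = 29, r_n = 78.3 kN; interior l_c = 43, r_n = 108 kN; R_n = 78.3 + 1·108 = 186.3 kN → 140 kN.
Block shear: A_gv = 525, A_nv = 345, A_nt = 165 mm²; R_n = min(0.6F_uA_nv, 0.6F_yA_gv) + U_bs·F_u·A_nt = 167.4 kN → 126 kN.
Block shear governs: 126 kN.

126 kN (block shear governs)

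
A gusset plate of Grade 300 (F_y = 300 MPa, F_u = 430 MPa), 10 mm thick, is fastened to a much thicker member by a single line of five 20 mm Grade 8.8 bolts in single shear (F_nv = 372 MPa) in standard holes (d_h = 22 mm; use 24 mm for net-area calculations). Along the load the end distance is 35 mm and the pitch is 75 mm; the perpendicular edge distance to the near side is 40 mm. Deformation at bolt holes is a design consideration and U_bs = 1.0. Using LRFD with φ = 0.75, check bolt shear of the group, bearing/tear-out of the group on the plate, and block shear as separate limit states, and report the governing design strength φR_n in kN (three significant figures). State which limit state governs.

Bolt shear: A_b = π·20²/4 = 314.2 mm²; R_n = 372 × 314.2 × 5 × 1 / 1000 = 584.3 kN → 0.75 × 584.3 = 438 kN.
Bearing: edge l_c = 24, r_n = 123.8 kN; interior l_c = 53, r_n = 206.4 kN; R_n = 123.8 + 4·206.4 = 949.4 kN → 712 kN.
Block shear: A_gv = 3350, A_nv = 2270, A_nt = 280 mm²; R_n = min(0.6F_uA_nv, 0.6F_yA_gv) + U_bs·F_u·A_nt = 706.1 kN → 530 kN.
Bolt shear governs: 438 kN.

438 kN (bolt shear governs)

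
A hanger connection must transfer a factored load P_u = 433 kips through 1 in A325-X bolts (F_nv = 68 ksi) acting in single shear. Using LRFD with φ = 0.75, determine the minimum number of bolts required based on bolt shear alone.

A_b = π·1²/4 = 0.7854 in².
Per-bolt design strength φR_n = 0.75 × 68 × 0.7854 × 1 = 40.06 kips.
n ≥ 433 / 40.06 = 10.81 → use 11 bolts.

11 bolts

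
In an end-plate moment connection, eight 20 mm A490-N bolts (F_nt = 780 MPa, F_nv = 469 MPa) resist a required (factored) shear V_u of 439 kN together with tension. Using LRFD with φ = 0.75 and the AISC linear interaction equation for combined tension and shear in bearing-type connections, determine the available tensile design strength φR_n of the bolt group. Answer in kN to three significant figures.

A_b = π·20²/4 = 314.2 mm²; f_rv = 439 × 1000 / (8 × 314.2) = 174.7 MPa.
F'_nt = 1.3 F_nt − (F_nt / φF_nv) f_rv = 1.3·780 − (780/(0.75·469))·174.7 = 626.7 MPa, capped at F_nt → F'_nt = 626.7 MPa.
R_n = F'_nt · A_b · n = 626.7 × 314.2 × 8 / 1000 = 1575 kN.
Design strength φR_n = 0.75 × 1575 = 1180 kN.

1180 kN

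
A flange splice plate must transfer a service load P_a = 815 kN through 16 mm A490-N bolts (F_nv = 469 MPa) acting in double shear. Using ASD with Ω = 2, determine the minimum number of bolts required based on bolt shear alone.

9 bolts

A_b = π·16²/4 = 201.1 mm².
Per-bolt allowable strength R_n/Ω = 469 × 201.1 × 2 / 1000 / 2 = 94.3 kN.
n ≥ 815 / 94.3 = 8.643 → use 9 bolts.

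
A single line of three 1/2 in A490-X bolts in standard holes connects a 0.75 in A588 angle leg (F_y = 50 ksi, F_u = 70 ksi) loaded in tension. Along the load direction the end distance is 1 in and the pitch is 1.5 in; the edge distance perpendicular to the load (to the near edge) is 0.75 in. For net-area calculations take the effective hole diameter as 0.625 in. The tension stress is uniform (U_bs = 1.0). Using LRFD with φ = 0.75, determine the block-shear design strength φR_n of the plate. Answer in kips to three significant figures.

74.8 kips

Shear plane L_v = 1 + 2·1.5 = 4 in; A_gv = 4 × 0.75 = 3 in².
A_nv = (4 − 2.5·0.625) × 0.75 = 1.828 in².
A_nt = (0.75 − 0.5·0.625) × 0.75 = 0.3281 in².
0.6 F_u A_nv = 76.78 kips; 0.6 F_y A_gv = 90 kips → shear rupture governs the shear term.
R_n = 76.78 + 1.0 × 70 × 0.3281 = 99.75 kips.
Design strength φR_n = 0.75 × 99.75 = 74.8 kips.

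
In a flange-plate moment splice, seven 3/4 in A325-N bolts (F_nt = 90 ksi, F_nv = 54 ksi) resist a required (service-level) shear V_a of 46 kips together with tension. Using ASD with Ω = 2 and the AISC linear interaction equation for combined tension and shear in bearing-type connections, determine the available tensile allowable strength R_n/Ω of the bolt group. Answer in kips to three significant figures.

A_b = π·0.75²/4 = 0.4418 in²; f_rv = 46 / (7 × 0.4418) = 14.87 ksi.
F'_nt = 1.3 F_nt − (Ω F_nt / F_nv) f_rv = 1.3·90 − (2·90/54)·14.87 = 67.42 ksi, capped at F_nt → F'_nt = 67.42 ksi.
R_n = F'_nt · A_b · n = 67.42 × 0.4418 × 7 = 208.5 kips.
Allowable strength R_n/Ω = 208.5 / 2 = 104 kips.

104 kips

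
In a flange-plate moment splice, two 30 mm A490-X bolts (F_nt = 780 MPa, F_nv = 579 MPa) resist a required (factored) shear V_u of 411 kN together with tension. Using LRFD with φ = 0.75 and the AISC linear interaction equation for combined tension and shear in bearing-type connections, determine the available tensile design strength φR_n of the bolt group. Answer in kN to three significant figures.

A_b = π·30²/4 = 706.9 mm²; f_rv = 411 × 1000 / (2 × 706.9) = 290.7 MPa.
F'_nt = 1.3 F_nt − (F_nt / φF_nv) f_rv = 1.3·780 − (780/(0.75·579))·290.7 = 491.8 MPa, capped at F_nt → F'_nt = 491.8 MPa.
R_n = F'_nt · A_b · n = 491.8 × 706.9 × 2 / 1000 = 695.3 kN.
Design strength φR_n = 0.75 × 695.3 = 521 kN.

521 kN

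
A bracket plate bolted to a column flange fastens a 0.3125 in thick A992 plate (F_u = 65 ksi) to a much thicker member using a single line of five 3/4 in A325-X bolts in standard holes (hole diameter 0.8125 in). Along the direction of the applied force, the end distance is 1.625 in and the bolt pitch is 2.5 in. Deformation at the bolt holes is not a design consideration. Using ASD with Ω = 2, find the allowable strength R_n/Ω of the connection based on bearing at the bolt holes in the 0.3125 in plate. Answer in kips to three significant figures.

110 kips

Per bolt r_n = 1.5 l_c t F_u ≤ 3.0 d t F_u; upper limit = 3.0 × 0.75 × 0.3125 × 65 = 45.7 kips.
Edge bolt: l_c = 1.625 − 0.8125/2 = 1.219 in → 1.5 × 1.219 × 0.3125 × 65 = 37.13 → r_n = 37.13 kips.
Interior bolts: l_c = 2.5 − 0.8125 = 1.688 in → 1.5 × 1.688 × 0.3125 × 65 = 51.42 → r_n = 45.7 kips.
R_n = 1 × 37.13 + 4 × 45.7 = 219.9 kips.
Allowable strength R_n/Ω = 219.9 / 2 = 110 kips.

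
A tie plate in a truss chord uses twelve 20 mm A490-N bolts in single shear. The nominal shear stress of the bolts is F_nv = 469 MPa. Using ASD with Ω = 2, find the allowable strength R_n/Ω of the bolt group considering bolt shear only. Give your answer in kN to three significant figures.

A_b = π × 20² / 4 = 314.2 mm².
R_n = F_nv · A_b · n · n_s = 469 × 314.2 × 12 × 1 / 1000 = 1768 kN.
Allowable strength R_n/Ω = 1768 / 2 = 884 kN.

884 kN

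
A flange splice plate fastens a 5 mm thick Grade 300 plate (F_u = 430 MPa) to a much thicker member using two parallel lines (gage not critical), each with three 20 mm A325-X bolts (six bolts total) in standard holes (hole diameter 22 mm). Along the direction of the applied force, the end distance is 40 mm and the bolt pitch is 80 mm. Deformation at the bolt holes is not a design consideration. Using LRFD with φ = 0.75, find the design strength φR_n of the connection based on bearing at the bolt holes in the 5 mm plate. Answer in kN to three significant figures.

527 kN

Per bolt r_n = 1.5 l_c t F_u ≤ 3.0 d t F_u; upper limit = 3.0 × 20 × 5 × 430 / 1000 = 129 kN.
Edge bolt: l_c = 40 − 22/2 = 29 mm → 1.5 × 29 × 5 × 430 / 1000 = 93.53 → r_n = 93.53 kN.
Interior bolts: l_c = 80 − 22 = 58 mm → 1.5 × 58 × 5 × 430 / 1000 = 187.1 → r_n = 129 kN.
R_n = 2 × 93.53 + 4 × 129 = 703 kN.
Design strength φR_n = 0.75 × 703 = 527 kN.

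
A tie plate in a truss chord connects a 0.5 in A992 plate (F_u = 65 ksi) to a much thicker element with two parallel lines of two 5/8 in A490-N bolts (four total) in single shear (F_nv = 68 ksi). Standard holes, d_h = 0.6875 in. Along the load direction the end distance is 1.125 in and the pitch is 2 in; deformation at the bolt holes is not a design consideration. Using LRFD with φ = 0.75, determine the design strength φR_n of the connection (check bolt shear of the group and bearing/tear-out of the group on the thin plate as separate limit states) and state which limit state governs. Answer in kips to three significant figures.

Bolt shear: A_b = π·0.625²/4 = 0.3068 in²; R_n = 68 × 0.3068 × 4 × 1 = 83.45 kips → 0.75 × 83.45 = 62.6 kips.
Bearing (1.5 l_c t F_u ≤ 3.0 d t F_u): upper limit = 3.0·0.625·0.5·65 = 60.94 kips.
  Edge l_c = 1.125 − 0.6875/2 = 0.7812 → r_n = 38.09 kips; interior l_c = 2 − 0.6875 = 1.312 → r_n = 60.94 kips.
  R_n,bearing = 2·38.09 + 2·60.94 = 198 kips → 0.75 × 198 = 149 kips.
Bolt shear governs: 62.6 kips.

62.6 kips (bolt shear governs)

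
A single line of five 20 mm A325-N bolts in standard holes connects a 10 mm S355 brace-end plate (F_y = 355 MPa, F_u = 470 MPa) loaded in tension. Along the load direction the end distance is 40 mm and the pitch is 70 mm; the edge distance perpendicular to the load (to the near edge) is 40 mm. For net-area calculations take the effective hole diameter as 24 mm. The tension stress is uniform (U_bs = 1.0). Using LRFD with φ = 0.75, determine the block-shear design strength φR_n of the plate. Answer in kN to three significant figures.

547 kN

Shear plane L_v = 40 + 4·70 = 320 mm; A_gv = 320 × 10 = 3200 mm².
A_nv = (320 − 4.5·24) × 10 = 2120 mm².
A_nt = (40 − 0.5·24) × 10 = 280 mm².
0.6 F_u A_nv = 597.8 kN; 0.6 F_y A_gv = 681.6 kN → shear rupture governs the shear term.
R_n = 597.8 + 1.0 × 470 × 280 / 1000 = 729.4 kN.
Design strength φR_n = 0.75 × 729.4 = 547 kN.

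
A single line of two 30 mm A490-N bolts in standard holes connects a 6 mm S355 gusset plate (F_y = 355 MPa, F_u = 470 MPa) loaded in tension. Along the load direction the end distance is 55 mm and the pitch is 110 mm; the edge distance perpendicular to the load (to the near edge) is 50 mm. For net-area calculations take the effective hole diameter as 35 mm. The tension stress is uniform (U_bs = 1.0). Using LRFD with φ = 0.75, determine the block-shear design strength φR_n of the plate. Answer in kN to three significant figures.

212 kN

Shear plane L_v = 55 + 1·110 = 165 mm; A_gv = 165 × 6 = 990 mm².
A_nv = (165 − 1.5·35) × 6 = 675 mm².
A_nt = (50 − 0.5·35) × 6 = 195 mm².
0.6 F_u A_nv = 190.3 kN; 0.6 F_y A_gv = 210.9 kN → shear rupture governs the shear term.
R_n = 190.3 + 1.0 × 470 × 195 / 1000 = 282 kN.
Design strength φR_n = 0.75 × 282 = 212 kN.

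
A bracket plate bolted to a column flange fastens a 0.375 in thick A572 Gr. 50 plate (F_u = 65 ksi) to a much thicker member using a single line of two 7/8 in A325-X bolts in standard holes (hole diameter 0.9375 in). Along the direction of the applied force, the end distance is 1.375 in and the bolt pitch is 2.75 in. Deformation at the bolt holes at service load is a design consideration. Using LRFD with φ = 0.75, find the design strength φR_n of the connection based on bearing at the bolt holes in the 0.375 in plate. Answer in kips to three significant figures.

58.3 kips

Per bolt r_n = 1.2 l_c t F_u ≤ 2.4 d t F_u; upper limit = 2.4 × 0.875 × 0.375 × 65 = 51.19 kips.
Edge bolt: l_c = 1.375 − 0.9375/2 = 0.9062 in → 1.2 × 0.9062 × 0.375 × 65 = 26.51 → r_n = 26.51 kips.
Interior bolts: l_c = 2.75 − 0.9375 = 1.812 in → 1.2 × 1.812 × 0.375 × 65 = 53.02 → r_n = 51.19 kips.
R_n = 1 × 26.51 + 1 × 51.19 = 77.7 kips.
Design strength φR_n = 0.75 × 77.7 = 58.3 kips.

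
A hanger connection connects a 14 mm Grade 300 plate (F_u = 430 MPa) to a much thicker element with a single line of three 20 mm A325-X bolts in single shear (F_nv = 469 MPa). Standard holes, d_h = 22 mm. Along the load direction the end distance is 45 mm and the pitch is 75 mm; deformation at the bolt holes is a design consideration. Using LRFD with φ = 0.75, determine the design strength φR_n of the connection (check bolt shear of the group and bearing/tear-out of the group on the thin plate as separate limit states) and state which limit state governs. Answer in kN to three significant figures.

Bolt shear: A_b = π·20²/4 = 314.2 mm²; R_n = 469 × 314.2 × 3 × 1 / 1000 = 442 kN → 0.75 × 442 = 332 kN.
Bearing (1.2 l_c t F_u ≤ 2.4 d t F_u): upper limit = 2.4·20·14·430 / 1000 = 289 kN.
  Edge l_c = 45 − 22/2 = 34 → r_n = 245.6 kN; interior l_c = 75 − 22 = 53 → r_n = 289 kN.
  R_n,bearing = 1·245.6 + 2·289 = 823.5 kN → 0.75 × 823.5 = 618 kN.
Bolt shear governs: 332 kN.

332 kN (bolt shear governs)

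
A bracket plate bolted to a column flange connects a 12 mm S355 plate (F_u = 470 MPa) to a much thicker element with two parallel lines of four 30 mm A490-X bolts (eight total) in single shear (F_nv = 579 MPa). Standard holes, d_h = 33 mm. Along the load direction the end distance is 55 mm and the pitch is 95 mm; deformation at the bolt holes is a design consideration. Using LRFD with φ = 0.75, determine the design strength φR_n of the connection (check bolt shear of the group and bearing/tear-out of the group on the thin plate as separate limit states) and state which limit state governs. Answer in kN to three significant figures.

Bolt shear: A_b = π·30²/4 = 706.9 mm²; R_n = 579 × 706.9 × 8 × 1 / 1000 = 3274 kN → 0.75 × 3274 = 2460 kN.
Bearing (1.2 l_c t F_u ≤ 2.4 d t F_u): upper limit = 2.4·30·12·470 / 1000 = 406.1 kN.
  Edge l_c = 55 − 33/2 = 38.5 → r_n = 260.6 kN; interior l_c = 95 − 33 = 62 → r_n = 406.1 kN.
  R_n,bearing = 2·260.6 + 6·406.1 = 2958 kN → 0.75 × 2958 = 2220 kN.
Bearing governs: 2220 kN.

2220 kN (bearing governs)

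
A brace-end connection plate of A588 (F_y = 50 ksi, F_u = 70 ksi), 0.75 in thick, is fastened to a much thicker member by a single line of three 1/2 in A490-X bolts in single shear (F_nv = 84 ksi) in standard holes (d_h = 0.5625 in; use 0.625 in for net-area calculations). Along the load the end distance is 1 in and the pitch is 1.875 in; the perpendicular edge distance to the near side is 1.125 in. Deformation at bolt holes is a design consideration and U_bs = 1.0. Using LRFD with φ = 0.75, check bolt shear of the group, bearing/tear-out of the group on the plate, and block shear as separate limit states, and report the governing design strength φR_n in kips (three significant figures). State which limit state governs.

Bolt shear: A_b = π·0.5²/4 = 0.1963 in²; R_n = 84 × 0.1963 × 3 × 1 = 49.48 kips → 0.75 × 49.48 = 37.1 kips.
Bearing: edge l_c = 0.7188, r_n = 45.28 kips; interior l_c = 1.312, r_n = 63 kips; R_n = 45.28 + 2·63 = 171.3 kips → 128 kips.
Block shear: A_gv = 3.562, A_nv = 2.391, A_nt = 0.6094 in²; R_n = min(0.6F_uA_nv, 0.6F_yA_gv) + U_bs·F_u·A_nt = 143.1 kips → 107 kips.
Bolt shear governs: 37.1 kips.

37.1 kips (bolt shear governs)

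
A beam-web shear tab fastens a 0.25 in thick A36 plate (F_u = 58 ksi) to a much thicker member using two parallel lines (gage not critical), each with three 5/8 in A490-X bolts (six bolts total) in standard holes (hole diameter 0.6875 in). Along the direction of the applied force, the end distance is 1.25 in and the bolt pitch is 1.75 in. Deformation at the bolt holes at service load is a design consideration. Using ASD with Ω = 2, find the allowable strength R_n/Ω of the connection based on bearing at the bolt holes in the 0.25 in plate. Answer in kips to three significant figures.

Per bolt r_n = 1.2 l_c t F_u ≤ 2.4 d t F_u; upper limit = 2.4 × 0.625 × 0.25 × 58 = 21.75 kips.
Edge bolt: l_c = 1.25 − 0.6875/2 = 0.9062 in → 1.2 × 0.9062 × 0.25 × 58 = 15.77 → r_n = 15.77 kips.
Interior bolts: l_c = 1.75 − 0.6875 = 1.062 in → 1.2 × 1.062 × 0.25 × 58 = 18.49 → r_n = 18.49 kips.
R_n = 2 × 15.77 + 4 × 18.49 = 105.5 kips.
Allowable strength R_n/Ω = 105.5 / 2 = 52.7 kips.

52.7 kips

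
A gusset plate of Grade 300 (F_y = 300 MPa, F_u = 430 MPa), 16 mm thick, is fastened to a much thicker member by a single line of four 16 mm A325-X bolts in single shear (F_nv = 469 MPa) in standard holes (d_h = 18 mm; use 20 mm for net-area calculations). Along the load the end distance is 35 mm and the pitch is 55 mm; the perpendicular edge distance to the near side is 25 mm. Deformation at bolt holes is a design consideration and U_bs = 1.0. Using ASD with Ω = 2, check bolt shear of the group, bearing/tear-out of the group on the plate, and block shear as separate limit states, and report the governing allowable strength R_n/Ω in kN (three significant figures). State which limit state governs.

Bolt shear: A_b = π·16²/4 = 201.1 mm²; R_n = 469 × 201.1 × 4 × 1 / 1000 = 377.2 kN → 377.2 / 2 = 189 kN.
Bearing: edge l_c = 26, r_n = 214.7 kN; interior l_c = 37, r_n = 264.2 kN; R_n = 214.7 + 3·264.2 = 1007 kN → 504 kN.
Block shear: A_gv = 3200, A_nv = 2080, A_nt = 240 mm²; R_n = min(0.6F_uA_nv, 0.6F_yA_gv) + U_bs·F_u·A_nt = 639.8 kN → 320 kN.
Bolt shear governs: 189 kN.

189 kN (bolt shear governs)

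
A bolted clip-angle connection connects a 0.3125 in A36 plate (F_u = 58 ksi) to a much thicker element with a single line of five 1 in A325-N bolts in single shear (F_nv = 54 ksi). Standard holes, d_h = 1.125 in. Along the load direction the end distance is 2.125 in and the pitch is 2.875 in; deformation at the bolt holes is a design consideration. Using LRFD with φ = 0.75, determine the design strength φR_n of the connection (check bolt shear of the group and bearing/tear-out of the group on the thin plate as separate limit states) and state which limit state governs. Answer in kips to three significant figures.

Bolt shear: A_b = π·1²/4 = 0.7854 in²; R_n = 54 × 0.7854 × 5 × 1 = 212.1 kips → 0.75 × 212.1 = 159 kips.
Bearing (1.2 l_c t F_u ≤ 2.4 d t F_u): upper limit = 2.4·1·0.3125·58 = 43.5 kips.
  Edge l_c = 2.125 − 1.125/2 = 1.562 → r_n = 33.98 kips; interior l_c = 2.875 − 1.125 = 1.75 → r_n = 38.06 kips.
  R_n,bearing = 1·33.98 + 4·38.06 = 186.2 kips → 0.75 × 186.2 = 140 kips.
Bearing governs: 140 kips.

140 kips (bearing governs)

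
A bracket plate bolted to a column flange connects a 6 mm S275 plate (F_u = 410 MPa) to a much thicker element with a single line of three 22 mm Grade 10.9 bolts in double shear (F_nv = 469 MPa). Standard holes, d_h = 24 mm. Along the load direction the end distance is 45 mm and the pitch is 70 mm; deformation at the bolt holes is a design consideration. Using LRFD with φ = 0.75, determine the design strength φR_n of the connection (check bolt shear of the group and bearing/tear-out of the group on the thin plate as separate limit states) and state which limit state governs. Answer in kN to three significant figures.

268 kN (bearing governs)

Bolt shear: A_b = π·22²/4 = 380.1 mm²; R_n = 469 × 380.1 × 3 × 2 / 1000 = 1070 kN → 0.75 × 1070 = 802 kN.
Bearing (1.2 l_c t F_u ≤ 2.4 d t F_u): upper limit = 2.4·22·6·410 / 1000 = 129.9 kN.
  Edge l_c = 45 − 24/2 = 33 → r_n = 97.42 kN; interior l_c = 70 − 24 = 46 → r_n = 129.9 kN.
  R_n,bearing = 1·97.42 + 2·129.9 = 357.2 kN → 0.75 × 357.2 = 268 kN.
Bearing governs: 268 kN.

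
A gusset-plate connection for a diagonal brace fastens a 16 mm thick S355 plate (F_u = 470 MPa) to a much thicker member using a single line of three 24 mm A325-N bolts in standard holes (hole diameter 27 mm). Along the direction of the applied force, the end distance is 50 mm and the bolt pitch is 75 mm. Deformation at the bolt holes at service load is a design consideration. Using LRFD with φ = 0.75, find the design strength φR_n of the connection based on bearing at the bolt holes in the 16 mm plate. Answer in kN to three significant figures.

Per bolt r_n = 1.2 l_c t F_u ≤ 2.4 d t F_u; upper limit = 2.4 × 24 × 16 × 470 / 1000 = 433.2 kN.
Edge bolt: l_c = 50 − 27/2 = 36.5 mm → 1.2 × 36.5 × 16 × 470 / 1000 = 329.4 → r_n = 329.4 kN.
Interior bolts: l_c = 75 − 27 = 48 mm → 1.2 × 48 × 16 × 470 / 1000 = 433.2 → r_n = 433.2 kN.
R_n = 1 × 329.4 + 2 × 433.2 = 1196 kN.
Design strength φR_n = 0.75 × 1196 = 897 kN.

897 kN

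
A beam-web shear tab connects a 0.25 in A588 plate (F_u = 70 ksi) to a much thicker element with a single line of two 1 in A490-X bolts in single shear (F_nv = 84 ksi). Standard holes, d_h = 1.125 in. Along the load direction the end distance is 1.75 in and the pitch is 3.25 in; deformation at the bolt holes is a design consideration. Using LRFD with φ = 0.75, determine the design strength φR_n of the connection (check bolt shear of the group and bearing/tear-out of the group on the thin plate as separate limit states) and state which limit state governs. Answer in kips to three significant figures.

50.2 kips (bearing governs)

Bolt shear: A_b = π·1²/4 = 0.7854 in²; R_n = 84 × 0.7854 × 2 × 1 = 131.9 kips → 0.75 × 131.9 = 99 kips.
Bearing (1.2 l_c t F_u ≤ 2.4 d t F_u): upper limit = 2.4·1·0.25·70 = 42 kips.
  Edge l_c = 1.75 − 1.125/2 = 1.188 → r_n = 24.94 kips; interior l_c = 3.25 − 1.125 = 2.125 → r_n = 42 kips.
  R_n,bearing = 1·24.94 + 1·42 = 66.94 kips → 0.75 × 66.94 = 50.2 kips.
Bearing governs: 50.2 kips.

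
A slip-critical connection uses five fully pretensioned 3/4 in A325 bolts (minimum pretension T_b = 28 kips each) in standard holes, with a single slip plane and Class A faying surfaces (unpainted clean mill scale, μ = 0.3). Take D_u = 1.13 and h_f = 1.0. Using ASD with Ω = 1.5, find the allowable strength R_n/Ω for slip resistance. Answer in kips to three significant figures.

31.6 kips

R_n = μ · D_u · h_f · T_b · n_s · n_b = 0.3 × 1.13 × 1.0 × 28 × 1 × 5 = 47.46 kips.
Allowable strength R_n/Ω = 47.46 / 1.5 = 31.6 kips.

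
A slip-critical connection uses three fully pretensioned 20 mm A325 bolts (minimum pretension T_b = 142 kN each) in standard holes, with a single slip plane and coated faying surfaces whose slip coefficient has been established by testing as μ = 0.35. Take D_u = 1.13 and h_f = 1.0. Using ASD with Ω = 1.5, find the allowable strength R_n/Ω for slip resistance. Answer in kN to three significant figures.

R_n = μ · D_u · h_f · T_b · n_s · n_b = 0.35 × 1.13 × 1.0 × 142 × 1 × 3 = 168.5 kN.
Allowable strength R_n/Ω = 168.5 / 1.5 = 112 kN.

112 kN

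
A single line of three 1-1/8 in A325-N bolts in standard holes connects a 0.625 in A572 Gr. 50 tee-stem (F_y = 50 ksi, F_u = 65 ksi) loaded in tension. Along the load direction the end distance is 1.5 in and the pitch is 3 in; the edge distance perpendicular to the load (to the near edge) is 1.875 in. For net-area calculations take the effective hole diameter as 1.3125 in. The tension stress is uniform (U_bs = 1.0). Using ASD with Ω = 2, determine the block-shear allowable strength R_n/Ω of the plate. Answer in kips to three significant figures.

Shear plane L_v = 1.5 + 2·3 = 7.5 in; A_gv = 7.5 × 0.625 = 4.688 in².
A_nv = (7.5 − 2.5·1.3125) × 0.625 = 2.637 in².
A_nt = (1.875 − 0.5·1.3125) × 0.625 = 0.7617 in².
0.6 F_u A_nv = 102.8 kips; 0.6 F_y A_gv = 140.6 kips → shear rupture governs the shear term.
R_n = 102.8 + 1.0 × 65 × 0.7617 = 152.3 kips.
Allowable strength R_n/Ω = 152.3 / 2 = 76.2 kips.

76.2 kips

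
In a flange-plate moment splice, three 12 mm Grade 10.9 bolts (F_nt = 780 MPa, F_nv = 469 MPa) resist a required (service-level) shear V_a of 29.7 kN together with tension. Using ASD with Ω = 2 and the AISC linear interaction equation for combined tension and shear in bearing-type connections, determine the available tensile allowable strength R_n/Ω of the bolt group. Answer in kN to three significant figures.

123 kN

A_b = π·12²/4 = 113.1 mm²; f_rv = 29.7 × 1000 / (3 × 113.1) = 87.54 MPa.
F'_nt = 1.3 F_nt − (Ω F_nt / F_nv) f_rv = 1.3·780 − (2·780/469)·87.54 = 722.8 MPa, capped at F_nt → F'_nt = 722.8 MPa.
R_n = F'_nt · A_b · n = 722.8 × 113.1 × 3 / 1000 = 245.3 kN.
Allowable strength R_n/Ω = 245.3 / 2 = 123 kN.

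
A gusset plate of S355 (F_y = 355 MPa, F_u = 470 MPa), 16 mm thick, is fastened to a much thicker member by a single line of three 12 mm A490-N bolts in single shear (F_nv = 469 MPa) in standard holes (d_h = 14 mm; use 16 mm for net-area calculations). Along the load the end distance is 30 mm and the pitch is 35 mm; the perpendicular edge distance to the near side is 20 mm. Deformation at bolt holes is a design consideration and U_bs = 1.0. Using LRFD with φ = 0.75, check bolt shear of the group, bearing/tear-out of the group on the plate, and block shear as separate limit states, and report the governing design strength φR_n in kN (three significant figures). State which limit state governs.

Bolt shear: A_b = π·12²/4 = 113.1 mm²; R_n = 469 × 113.1 × 3 × 1 / 1000 = 159.1 kN → 0.75 × 159.1 = 119 kN.
Bearing: edge l_c = 23, r_n = 207.6 kN; interior l_c = 21, r_n = 189.5 kN; R_n = 207.6 + 2·189.5 = 586.6 kN → 440 kN.
Block shear: A_gv = 1600, A_nv = 960, A_nt = 192 mm²; R_n = min(0.6F_uA_nv, 0.6F_yA_gv) + U_bs·F_u·A_nt = 361 kN → 271 kN.
Bolt shear governs: 119 kN.

119 kN (bolt shear governs)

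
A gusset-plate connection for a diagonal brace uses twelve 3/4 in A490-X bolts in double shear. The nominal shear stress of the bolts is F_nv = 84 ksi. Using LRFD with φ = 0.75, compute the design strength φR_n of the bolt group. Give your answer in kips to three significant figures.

A_b = π × 0.75² / 4 = 0.4418 in².
R_n = F_nv · A_b · n · n_s = 84 × 0.4418 × 12 × 2 = 890.6 kips.
Design strength φR_n = 0.75 × 890.6 = 668 kips.

668 kips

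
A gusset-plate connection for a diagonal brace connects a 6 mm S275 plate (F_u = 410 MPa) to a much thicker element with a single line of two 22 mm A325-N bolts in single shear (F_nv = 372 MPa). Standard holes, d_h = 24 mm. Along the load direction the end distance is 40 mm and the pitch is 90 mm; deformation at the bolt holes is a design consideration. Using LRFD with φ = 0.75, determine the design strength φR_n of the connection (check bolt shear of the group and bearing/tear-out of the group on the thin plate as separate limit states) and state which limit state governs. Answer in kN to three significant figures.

159 kN (bearing governs)

Bolt shear: A_b = π·22²/4 = 380.1 mm²; R_n = 372 × 380.1 × 2 × 1 / 1000 = 282.8 kN → 0.75 × 282.8 = 212 kN.
Bearing (1.2 l_c t F_u ≤ 2.4 d t F_u): upper limit = 2.4·22·6·410 / 1000 = 129.9 kN.
  Edge l_c = 40 − 24/2 = 28 → r_n = 82.66 kN; interior l_c = 90 − 24 = 66 → r_n = 129.9 kN.
  R_n,bearing = 1·82.66 + 1·129.9 = 212.5 kN → 0.75 × 212.5 = 159 kN.
Bearing governs: 159 kN.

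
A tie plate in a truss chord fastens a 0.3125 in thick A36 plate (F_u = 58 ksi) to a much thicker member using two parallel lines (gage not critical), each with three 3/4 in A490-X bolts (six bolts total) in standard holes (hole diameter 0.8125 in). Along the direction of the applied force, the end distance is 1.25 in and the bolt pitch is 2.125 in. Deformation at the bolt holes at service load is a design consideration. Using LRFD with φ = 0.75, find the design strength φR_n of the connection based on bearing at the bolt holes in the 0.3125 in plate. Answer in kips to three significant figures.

Per bolt r_n = 1.2 l_c t F_u ≤ 2.4 d t F_u; upper limit = 2.4 × 0.75 × 0.3125 × 58 = 32.62 kips.
Edge bolt: l_c = 1.25 − 0.8125/2 = 0.8438 in → 1.2 × 0.8438 × 0.3125 × 58 = 18.35 → r_n = 18.35 kips.
Interior bolts: l_c = 2.125 − 0.8125 = 1.312 in → 1.2 × 1.312 × 0.3125 × 58 = 28.55 → r_n = 28.55 kips.
R_n = 2 × 18.35 + 4 × 28.55 = 150.9 kips.
Design strength φR_n = 0.75 × 150.9 = 113 kips.

113 kips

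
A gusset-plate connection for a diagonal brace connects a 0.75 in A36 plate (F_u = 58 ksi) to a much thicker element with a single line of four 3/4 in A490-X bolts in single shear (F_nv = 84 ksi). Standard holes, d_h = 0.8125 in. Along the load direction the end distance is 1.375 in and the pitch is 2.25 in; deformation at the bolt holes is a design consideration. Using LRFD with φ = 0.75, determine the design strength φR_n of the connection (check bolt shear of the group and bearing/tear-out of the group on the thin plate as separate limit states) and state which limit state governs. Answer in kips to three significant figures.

111 kips (bolt shear governs)

Bolt shear: A_b = π·0.75²/4 = 0.4418 in²; R_n = 84 × 0.4418 × 4 × 1 = 148.4 kips → 0.75 × 148.4 = 111 kips.
Bearing (1.2 l_c t F_u ≤ 2.4 d t F_u): upper limit = 2.4·0.75·0.75·58 = 78.3 kips.
  Edge l_c = 1.375 − 0.8125/2 = 0.9688 → r_n = 50.57 kips; interior l_c = 2.25 − 0.8125 = 1.438 → r_n = 75.04 kips.
  R_n,bearing = 1·50.57 + 3·75.04 = 275.7 kips → 0.75 × 275.7 = 207 kips.
Bolt shear governs: 111 kips.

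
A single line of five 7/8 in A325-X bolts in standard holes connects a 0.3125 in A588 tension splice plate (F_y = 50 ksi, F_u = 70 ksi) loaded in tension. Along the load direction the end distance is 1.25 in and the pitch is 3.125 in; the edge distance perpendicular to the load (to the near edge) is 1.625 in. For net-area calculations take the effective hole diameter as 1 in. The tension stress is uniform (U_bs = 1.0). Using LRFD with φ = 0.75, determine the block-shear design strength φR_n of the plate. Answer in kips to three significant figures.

Shear plane L_v = 1.25 + 4·3.125 = 13.75 in; A_gv = 13.75 × 0.3125 = 4.297 in².
A_nv = (13.75 − 4.5·1) × 0.3125 = 2.891 in².
A_nt = (1.625 − 0.5·1) × 0.3125 = 0.3516 in².
0.6 F_u A_nv = 121.4 kips; 0.6 F_y A_gv = 128.9 kips → shear rupture governs the shear term.
R_n = 121.4 + 1.0 × 70 × 0.3516 = 146 kips.
Design strength φR_n = 0.75 × 146 = 110 kips.

110 kips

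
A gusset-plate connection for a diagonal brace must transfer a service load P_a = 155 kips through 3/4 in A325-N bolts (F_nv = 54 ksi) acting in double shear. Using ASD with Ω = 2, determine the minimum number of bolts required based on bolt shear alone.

7 bolts

A_b = π·0.75²/4 = 0.4418 in².
Per-bolt allowable strength R_n/Ω = 54 × 0.4418 × 2 / 2 = 23.86 kips.
n ≥ 155 / 23.86 = 6.497 → use 7 bolts.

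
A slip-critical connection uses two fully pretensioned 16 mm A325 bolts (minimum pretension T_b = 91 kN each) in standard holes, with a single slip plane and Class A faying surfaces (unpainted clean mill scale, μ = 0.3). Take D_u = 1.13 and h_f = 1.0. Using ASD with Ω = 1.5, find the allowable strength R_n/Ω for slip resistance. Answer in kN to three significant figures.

R_n = μ · D_u · h_f · T_b · n_s · n_b = 0.3 × 1.13 × 1.0 × 91 × 1 × 2 = 61.7 kN.
Allowable strength R_n/Ω = 61.7 / 1.5 = 41.1 kN.

41.1 kN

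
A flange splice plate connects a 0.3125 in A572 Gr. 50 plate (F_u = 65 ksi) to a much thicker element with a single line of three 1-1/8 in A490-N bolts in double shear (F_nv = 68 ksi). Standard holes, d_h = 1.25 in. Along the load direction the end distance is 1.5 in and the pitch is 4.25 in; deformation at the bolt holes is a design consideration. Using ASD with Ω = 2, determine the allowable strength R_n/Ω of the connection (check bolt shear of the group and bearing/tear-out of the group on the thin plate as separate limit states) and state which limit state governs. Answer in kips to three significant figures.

65.5 kips (bearing governs)

Bolt shear: A_b = π·1.125²/4 = 0.994 in²; R_n = 68 × 0.994 × 3 × 2 = 405.6 kips → 405.6 / 2 = 203 kips.
Bearing (1.2 l_c t F_u ≤ 2.4 d t F_u): upper limit = 2.4·1.125·0.3125·65 = 54.84 kips.
  Edge l_c = 1.5 − 1.25/2 = 0.875 → r_n = 21.33 kips; interior l_c = 4.25 − 1.25 = 3 → r_n = 54.84 kips.
  R_n,bearing = 1·21.33 + 2·54.84 = 131 kips → 131 / 2 = 65.5 kips.
Bearing governs: 65.5 kips.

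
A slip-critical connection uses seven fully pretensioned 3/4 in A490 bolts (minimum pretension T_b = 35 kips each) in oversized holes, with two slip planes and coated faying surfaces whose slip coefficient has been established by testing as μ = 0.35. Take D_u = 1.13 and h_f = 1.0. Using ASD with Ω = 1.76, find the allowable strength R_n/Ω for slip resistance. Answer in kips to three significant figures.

R_n = μ · D_u · h_f · T_b · n_s · n_b = 0.35 × 1.13 × 1.0 × 35 × 2 × 7 = 193.8 kips.
Allowable strength R_n/Ω = 193.8 / 1.76 = 110 kips.

110 kips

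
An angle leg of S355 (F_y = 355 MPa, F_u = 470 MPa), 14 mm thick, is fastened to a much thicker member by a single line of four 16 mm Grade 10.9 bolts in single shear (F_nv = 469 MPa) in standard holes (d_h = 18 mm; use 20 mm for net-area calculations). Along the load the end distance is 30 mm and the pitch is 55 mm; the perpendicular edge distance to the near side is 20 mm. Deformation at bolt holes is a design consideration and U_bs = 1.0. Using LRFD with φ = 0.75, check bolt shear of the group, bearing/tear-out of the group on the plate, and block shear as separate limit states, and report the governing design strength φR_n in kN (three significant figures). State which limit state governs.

Bolt shear: A_b = π·16²/4 = 201.1 mm²; R_n = 469 × 201.1 × 4 × 1 / 1000 = 377.2 kN → 0.75 × 377.2 = 283 kN.
Bearing: edge l_c = 21, r_n = 165.8 kN; interior l_c = 37, r_n = 252.7 kN; R_n = 165.8 + 3·252.7 = 923.8 kN → 693 kN.
Block shear: A_gv = 2730, A_nv = 1750, A_nt = 140 mm²; R_n = min(0.6F_uA_nv, 0.6F_yA_gv) + U_bs·F_u·A_nt = 559.3 kN → 419 kN.
Bolt shear governs: 283 kN.

283 kN (bolt shear governs)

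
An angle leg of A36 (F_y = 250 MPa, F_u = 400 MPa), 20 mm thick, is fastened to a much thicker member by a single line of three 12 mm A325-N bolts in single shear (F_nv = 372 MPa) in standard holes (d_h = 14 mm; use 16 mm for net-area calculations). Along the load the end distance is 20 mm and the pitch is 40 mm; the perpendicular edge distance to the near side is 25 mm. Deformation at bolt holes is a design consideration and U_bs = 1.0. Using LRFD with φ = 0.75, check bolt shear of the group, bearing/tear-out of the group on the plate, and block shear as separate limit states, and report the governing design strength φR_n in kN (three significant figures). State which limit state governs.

94.7 kN (bolt shear governs)

Bolt shear: A_b = π·12²/4 = 113.1 mm²; R_n = 372 × 113.1 × 3 × 1 / 1000 = 126.2 kN → 0.75 × 126.2 = 94.7 kN.
Bearing: edge l_c = 13, r_n = 124.8 kN; interior l_c = 26, r_n = 230.4 kN; R_n = 124.8 + 2·230.4 = 585.6 kN → 439 kN.
Block shear: A_gv = 2000, A_nv = 1200, A_nt = 340 mm²; R_n = min(0.6F_uA_nv, 0.6F_yA_gv) + U_bs·F_u·A_nt = 424 kN → 318 kN.
Bolt shear governs: 94.7 kN.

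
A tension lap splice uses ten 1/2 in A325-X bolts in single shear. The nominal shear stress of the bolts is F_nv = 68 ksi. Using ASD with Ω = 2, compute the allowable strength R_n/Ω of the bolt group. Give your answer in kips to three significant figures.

66.8 kips

A_b = π × 0.5² / 4 = 0.1963 in².
R_n = F_nv · A_b · n · n_s = 68 × 0.1963 × 10 × 1 = 133.5 kips.
Allowable strength R_n/Ω = 133.5 / 2 = 66.8 kips.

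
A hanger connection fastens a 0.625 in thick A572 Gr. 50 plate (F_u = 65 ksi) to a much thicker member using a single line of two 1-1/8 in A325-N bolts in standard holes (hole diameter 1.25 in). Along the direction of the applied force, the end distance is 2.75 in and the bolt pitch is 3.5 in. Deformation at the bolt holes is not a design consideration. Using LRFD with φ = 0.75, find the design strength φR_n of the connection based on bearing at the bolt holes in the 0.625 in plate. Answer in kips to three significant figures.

Per bolt r_n = 1.5 l_c t F_u ≤ 3.0 d t F_u; upper limit = 3.0 × 1.125 × 0.625 × 65 = 137.1 kips.
Edge bolt: l_c = 2.75 − 1.25/2 = 2.125 in → 1.5 × 2.125 × 0.625 × 65 = 129.5 → r_n = 129.5 kips.
Interior bolts: l_c = 3.5 − 1.25 = 2.25 in → 1.5 × 2.25 × 0.625 × 65 = 137.1 → r_n = 137.1 kips.
R_n = 1 × 129.5 + 1 × 137.1 = 266.6 kips.
Design strength φR_n = 0.75 × 266.6 = 200 kips.

200 kips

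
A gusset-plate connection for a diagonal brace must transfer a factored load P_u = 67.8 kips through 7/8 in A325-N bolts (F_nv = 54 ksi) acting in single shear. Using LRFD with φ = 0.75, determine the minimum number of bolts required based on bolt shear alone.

A_b = π·0.875²/4 = 0.6013 in².
Per-bolt design strength φR_n = 0.75 × 54 × 0.6013 × 1 = 24.35 kips.
n ≥ 67.8 / 24.35 = 2.784 → use 3 bolts.

3 bolts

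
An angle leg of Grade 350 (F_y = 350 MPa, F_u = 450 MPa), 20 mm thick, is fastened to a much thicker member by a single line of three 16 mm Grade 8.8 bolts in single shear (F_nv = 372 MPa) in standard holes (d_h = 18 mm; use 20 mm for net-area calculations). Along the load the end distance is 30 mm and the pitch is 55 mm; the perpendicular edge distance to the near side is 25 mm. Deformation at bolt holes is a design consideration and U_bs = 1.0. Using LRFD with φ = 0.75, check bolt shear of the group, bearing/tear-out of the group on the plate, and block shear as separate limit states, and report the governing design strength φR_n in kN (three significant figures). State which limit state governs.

Bolt shear: A_b = π·16²/4 = 201.1 mm²; R_n = 372 × 201.1 × 3 × 1 / 1000 = 224.4 kN → 0.75 × 224.4 = 168 kN.
Bearing: edge l_c = 21, r_n = 226.8 kN; interior l_c = 37, r_n = 345.6 kN; R_n = 226.8 + 2·345.6 = 918 kN → 688 kN.
Block shear: A_gv = 2800, A_nv = 1800, A_nt = 300 mm²; R_n = min(0.6F_uA_nv, 0.6F_yA_gv) + U_bs·F_u·A_nt = 621 kN → 466 kN.
Bolt shear governs: 168 kN.

168 kN (bolt shear governs)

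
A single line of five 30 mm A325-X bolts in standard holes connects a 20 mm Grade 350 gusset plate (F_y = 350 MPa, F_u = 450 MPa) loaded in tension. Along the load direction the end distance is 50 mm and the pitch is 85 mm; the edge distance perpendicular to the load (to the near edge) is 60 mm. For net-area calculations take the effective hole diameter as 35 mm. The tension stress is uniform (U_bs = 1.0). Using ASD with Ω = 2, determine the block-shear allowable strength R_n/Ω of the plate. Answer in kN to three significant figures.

Shear plane L_v = 50 + 4·85 = 390 mm; A_gv = 390 × 20 = 7800 mm².
A_nv = (390 − 4.5·35) × 20 = 4650 mm².
A_nt = (60 − 0.5·35) × 20 = 850 mm².
0.6 F_u A_nv = 1256 kN; 0.6 F_y A_gv = 1638 kN → shear rupture governs the shear term.
R_n = 1256 + 1.0 × 450 × 850 / 1000 = 1638 kN.
Allowable strength R_n/Ω = 1638 / 2 = 819 kN.

819 kN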